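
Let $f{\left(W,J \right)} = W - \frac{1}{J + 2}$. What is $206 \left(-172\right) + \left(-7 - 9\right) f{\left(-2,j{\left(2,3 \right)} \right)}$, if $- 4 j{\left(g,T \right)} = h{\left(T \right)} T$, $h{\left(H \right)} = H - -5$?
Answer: $-35404$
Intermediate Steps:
$h{\left(H \right)} = 5 + H$ ($h{\left(H \right)} = H + 5 = 5 + H$)
$j{\left(g,T \right)} = - \frac{T \left(5 + T\right)}{4}$ ($j{\left(g,T \right)} = - \frac{\left(5 + T\right) T}{4} = - \frac{T \left(5 + T\right)}{4}$)
$f{\left(W,J \right)} = W - \frac{1}{2 + J}$
$206 \left(-172\right) + \left(-7 - 9\right) f{\left(-2,j{\left(2,3 \right)} \right)} = 206 \left(-172\right) + \left(-7 - 9\right) \frac{-1 + 2 \left(-2\right) + \left(- \frac{1}{4}\right) 3 \left(5 + 3\right) \left(-2\right)}{2 - \frac{3 \left(5 + 3\right)}{4}} = -35432 - 16 \frac{-1 - 4 + \left(- \frac{1}{4}\right) 3 \cdot 8 \left(-2\right)}{2 - \frac{3}{4} \cdot 8} = -35432 - 16 \frac{-1 - 4 - -12}{2 - 6} = -35432 - 16 \frac{-1 - 4 + 12}{-4} = -35432 - 16 \left(\left(- \frac{1}{4}\right) 7\right) = -35432 - -28 = -35432 + 28 = -35404$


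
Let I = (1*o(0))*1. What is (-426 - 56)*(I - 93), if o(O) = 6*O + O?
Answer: 44826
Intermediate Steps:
o(O) = 7*O
I = 0 (I = (1*(7*0))*1 = (1*0)*1 = 0*1 = 0)
(-426 - 56)*(I - 93) = (-426 - 56)*(0 - 93) = -482*(-93) = 44826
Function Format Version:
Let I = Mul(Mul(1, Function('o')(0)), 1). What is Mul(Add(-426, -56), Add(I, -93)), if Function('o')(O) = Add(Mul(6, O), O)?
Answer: 44826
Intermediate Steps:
Function('o')(O) = Mul(7, O)
I = 0 (I = Mul(Mul(1, Mul(7, 0)), 1) = Mul(Mul(1, 0), 1) = Mul(0, 1) = 0)
Mul(Add(-426, -56), Add(I, -93)) = Mul(Add(-426, -56), Add(0, -93)) = Mul(-482, -93) = 44826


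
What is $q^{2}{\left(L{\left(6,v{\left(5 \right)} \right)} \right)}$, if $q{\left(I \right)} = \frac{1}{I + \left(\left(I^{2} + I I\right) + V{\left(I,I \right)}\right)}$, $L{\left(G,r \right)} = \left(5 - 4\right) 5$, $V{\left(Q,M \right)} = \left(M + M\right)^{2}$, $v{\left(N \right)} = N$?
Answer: $\frac{1}{24025} \approx 4.1623 \cdot 10^{-5}$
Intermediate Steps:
$V{\left(Q,M \right)} = 4 M^{2}$ ($V{\left(Q,M \right)} = \left(2 M\right)^{2} = 4 M^{2}$)
$L{\left(G,r \right)} = 5$ ($L{\left(G,r \right)} = 1 \cdot 5 = 5$)
$q{\left(I \right)} = \frac{1}{I + 6 I^{2}}$ ($q{\left(I \right)} = \frac{1}{I + \left(\left(I^{2} + I I\right) + 4 I^{2}\right)} = \frac{1}{I + \left(\left(I^{2} + I^{2}\right) + 4 I^{2}\right)} = \frac{1}{I + \left(2 I^{2} + 4 I^{2}\right)} = \frac{1}{I + 6 I^{2}}$)
$q^{2}{\left(L{\left(6,v{\left(5 \right)} \right)} \right)} = \left(\frac{1}{5 \left(1 + 6 \cdot 5\right)}\right)^{2} = \left(\frac{1}{5 \left(1 + 30\right)}\right)^{2} = \left(\frac{1}{5 \cdot 31}\right)^{2} = \left(\frac{1}{5} \cdot \frac{1}{31}\right)^{2} = \left(\frac{1}{155}\right)^{2} = \frac{1}{24025}$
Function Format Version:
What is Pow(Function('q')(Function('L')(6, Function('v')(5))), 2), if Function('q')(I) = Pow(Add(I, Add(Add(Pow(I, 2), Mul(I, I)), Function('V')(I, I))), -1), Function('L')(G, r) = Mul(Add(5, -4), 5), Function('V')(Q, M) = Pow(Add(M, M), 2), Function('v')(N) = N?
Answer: Rational(1, 24025) ≈ 4.1623e-5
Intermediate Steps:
Function('V')(Q, M) = Mul(4, Pow(M, 2)) (Function('V')(Q, M) = Pow(Mul(2, M), 2) = Mul(4, Pow(M, 2)))
Function('L')(G, r) = 5 (Function('L')(G, r) = Mul(1, 5) = 5)
Function('q')(I) = Pow(Add(I, Mul(6, Pow(I, 2))), -1) (Function('q')(I) = Pow(Add(I, Add(Add(Pow(I, 2), Mul(I, I)), Mul(4, Pow(I, 2)))), -1) = Pow(Add(I, Add(Add(Pow(I, 2), Pow(I, 2)), Mul(4, Pow(I, 2)))), -1) = Pow(Add(I, Add(Mul(2, Pow(I, 2)), Mul(4, Pow(I, 2)))), -1) = Pow(Add(I, Mul(6, Pow(I, 2))), -1))
Pow(Function('q')(Function('L')(6, Function('v')(5))), 2) = Pow(Mul(Pow(5, -1), Pow(Add(1, Mul(6, 5)), -1)), 2) = Pow(Mul(Rational(1, 5), Pow(Add(1, 30), -1)), 2) = Pow(Mul(Rational(1, 5), Pow(31, -1)), 2) = Pow(Mul(Rational(1, 5), Rational(1, 31)), 2) = Pow(Rational(1, 155), 2) = Rational(1, 24025)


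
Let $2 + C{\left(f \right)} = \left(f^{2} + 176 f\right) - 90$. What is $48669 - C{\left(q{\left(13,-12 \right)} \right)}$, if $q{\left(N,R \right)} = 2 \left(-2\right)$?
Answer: $49449$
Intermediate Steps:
$q{\left(N,R \right)} = -4$
$C{\left(f \right)} = -92 + f^{2} + 176 f$ ($C{\left(f \right)} = -2 - \left(90 - f^{2} - 176 f\right) = -2 + \left(-90 + f^{2} + 176 f\right) = -92 + f^{2} + 176 f$)
$48669 - C{\left(q{\left(13,-12 \right)} \right)} = 48669 - \left(-92 + \left(-4\right)^{2} + 176 \left(-4\right)\right) = 48669 - \left(-92 + 16 - 704\right) = 48669 - -780 = 48669 + 780 = 49449$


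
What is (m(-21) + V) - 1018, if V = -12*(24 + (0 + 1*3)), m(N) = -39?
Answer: -1381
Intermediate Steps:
V = -324 (V = -12*(24 + (0 + 3)) = -12*(24 + 3) = -12*27 = -324)
(m(-21) + V) - 1018 = (-39 - 324) - 1018 = -363 - 1018 = -1381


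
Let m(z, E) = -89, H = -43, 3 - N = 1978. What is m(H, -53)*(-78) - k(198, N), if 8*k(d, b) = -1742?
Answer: 28639/4 ≈ 7159.8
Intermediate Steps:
N = -1975 (N = 3 - 1*1978 = 3 - 1978 = -1975)
k(d, b) = -871/4 (k(d, b) = (⅛)*(-1742) = -871/4)
m(H, -53)*(-78) - k(198, N) = -89*(-78) - 1*(-871/4) = 6942 + 871/4 = 28639/4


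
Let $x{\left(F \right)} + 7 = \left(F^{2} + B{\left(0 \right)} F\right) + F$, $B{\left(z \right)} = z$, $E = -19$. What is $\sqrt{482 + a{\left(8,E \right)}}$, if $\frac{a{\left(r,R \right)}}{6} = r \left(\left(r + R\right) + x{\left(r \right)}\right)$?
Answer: $\sqrt{3074} \approx 55.444$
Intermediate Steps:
$x{\left(F \right)} = -7 + F + F^{2}$ ($x{\left(F \right)} = -7 + \left(\left(F^{2} + 0 F\right) + F\right) = -7 + \left(\left(F^{2} + 0\right) + F\right) = -7 + \left(F^{2} + F\right) = -7 + \left(F + F^{2}\right) = -7 + F + F^{2}$)
$a{\left(r,R \right)} = 6 r \left(-7 + R + r^{2} + 2 r\right)$ ($a{\left(r,R \right)} = 6 r \left(\left(r + R\right) + \left(-7 + r + r^{2}\right)\right) = 6 r \left(\left(R + r\right) + \left(-7 + r + r^{2}\right)\right) = 6 r \left(-7 + R + r^{2} + 2 r\right)$)
$\sqrt{482 + a{\left(8,E \right)}} = \sqrt{482 + 6 \cdot 8 \left(-7 - 19 + 8^{2} + 2 \cdot 8\right)} = \sqrt{482 + 6 \cdot 8 \left(-7 - 19 + 64 + 16\right)} = \sqrt{482 + 6 \cdot 8 \cdot 54} = \sqrt{482 + 2592} = \sqrt{3074}$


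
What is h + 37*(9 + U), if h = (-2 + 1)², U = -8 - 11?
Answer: -369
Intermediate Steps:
U = -19
h = 1 (h = (-1)² = 1)
h + 37*(9 + U) = 1 + 37*(9 - 19) = 1 + 37*(-10) = 1 - 370 = -369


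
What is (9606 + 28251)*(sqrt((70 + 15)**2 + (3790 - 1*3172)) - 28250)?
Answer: -1069460250 + 37857*sqrt(7843) ≈ -1.0661e+9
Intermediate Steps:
(9606 + 28251)*(sqrt((70 + 15)**2 + (3790 - 1*3172)) - 28250) = 37857*(sqrt(85**2 + (3790 - 3172)) - 28250) = 37857*(sqrt(7225 + 618) - 28250) = 37857*(sqrt(7843) - 28250) = 37857*(-28250 + sqrt(7843)) = -1069460250 + 37857*sqrt(7843)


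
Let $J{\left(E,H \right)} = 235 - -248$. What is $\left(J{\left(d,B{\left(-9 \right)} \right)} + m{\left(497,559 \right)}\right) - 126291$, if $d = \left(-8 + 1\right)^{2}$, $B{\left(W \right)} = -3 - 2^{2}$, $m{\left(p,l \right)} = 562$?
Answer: $-125246$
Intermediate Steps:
$B{\left(W \right)} = -7$ ($B{\left(W \right)} = -3 - 4 = -7$)
$d = 49$ ($d = \left(-7\right)^{2} = 49$)
$J{\left(E,H \right)} = 483$ ($J{\left(E,H \right)} = 235 + 248 = 483$)
$\left(J{\left(d,B{\left(-9 \right)} \right)} + m{\left(497,559 \right)}\right) - 126291 = \left(483 + 562\right) - 126291 = 1045 - 126291 = -125246$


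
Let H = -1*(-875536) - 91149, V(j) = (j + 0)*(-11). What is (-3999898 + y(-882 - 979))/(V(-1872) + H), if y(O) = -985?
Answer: -4000883/804979 ≈ -4.9702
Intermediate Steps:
V(j) = -11*j (V(j) = j*(-11) = -11*j)
H = 784387 (H = 875536 - 91149 = 784387)
(-3999898 + y(-882 - 979))/(V(-1872) + H) = (-3999898 - 985)/(-11*(-1872) + 784387) = -4000883/(20592 + 784387) = -4000883/804979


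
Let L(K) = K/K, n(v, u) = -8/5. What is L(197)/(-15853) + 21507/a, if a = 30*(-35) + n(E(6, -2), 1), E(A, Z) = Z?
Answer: -1704757613/83355074 ≈ -20.452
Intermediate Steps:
n(v, u) = -8/5 (n(v, u) = -8*⅕ = -8/5)
L(K) = 1
a = -5258/5 (a = 30*(-35) - 8/5 = -1050 - 8/5 = -5258/5 ≈ -1051.6)
L(197)/(-15853) + 21507/a = 1/(-15853) + 21507/(-5258/5) = 1*(-1/15853) + 21507*(-5/5258) = -1/15853 - 107535/5258 = -1704757613/83355074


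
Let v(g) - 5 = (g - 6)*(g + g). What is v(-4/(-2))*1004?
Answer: -11044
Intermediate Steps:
v(g) = 5 + 2*g*(-6 + g) (v(g) = 5 + (g - 6)*(g + g) = 5 + (-6 + g)*(2*g) = 5 + 2*g*(-6 + g))
v(-4/(-2))*1004 = (5 - (-48)/(-2) + 2*(-4/(-2))²)*1004 = (5 - (-48)*(-1)/2 + 2*(-4*(-½))²)*1004 = (5 - 12*2 + 2*2²)*1004 = (5 - 24 + 2*4)*1004 = (5 - 24 + 8)*1004 = -11*1004 = -11044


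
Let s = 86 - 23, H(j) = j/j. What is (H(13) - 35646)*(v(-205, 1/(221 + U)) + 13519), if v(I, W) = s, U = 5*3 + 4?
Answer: -484130390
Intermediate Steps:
H(j) = 1
U = 19 (U = 15 + 4 = 19)
s = 63
v(I, W) = 63
(H(13) - 35646)*(v(-205, 1/(221 + U)) + 13519) = (1 - 35646)*(63 + 13519) = -35645*13582 = -484130390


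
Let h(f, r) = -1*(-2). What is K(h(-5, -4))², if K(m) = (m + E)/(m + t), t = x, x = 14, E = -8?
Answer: 9/64 ≈ 0.14063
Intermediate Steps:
t = 14
h(f, r) = 2
K(m) = (-8 + m)/(14 + m) (K(m) = (m - 8)/(m + 14) = (-8 + m)/(14 + m))
K(h(-5, -4))² = ((-8 + 2)/(14 + 2))² = (-6/16)² = ((1/16)*(-6))² = (-3/8)² = 9/64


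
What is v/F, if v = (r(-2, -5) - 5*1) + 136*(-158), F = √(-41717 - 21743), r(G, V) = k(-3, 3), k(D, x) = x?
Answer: 2149*I*√15865/3173 ≈ 85.307*I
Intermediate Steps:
r(G, V) = 3
F = 2*I*√15865 (F = √(-63460) = 2*I*√15865 ≈ 251.91*I)
v = -21490 (v = (3 - 5*1) + 136*(-158) = (3 - 5) - 21488 = -2 - 21488 = -21490)
v/F = -21490*(-I*√15865/31730) = -(-2149)*I*√15865/3173 = 2149*I*√15865/3173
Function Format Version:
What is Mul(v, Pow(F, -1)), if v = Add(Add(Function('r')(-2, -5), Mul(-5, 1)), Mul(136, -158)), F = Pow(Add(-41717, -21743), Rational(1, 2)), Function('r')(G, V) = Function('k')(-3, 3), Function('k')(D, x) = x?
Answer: Mul(Rational(2149, 3173), I, Pow(15865, Rational(1, 2))) ≈ Mul(85.307, I)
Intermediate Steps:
Function('r')(G, V) = 3
F = Mul(2, I, Pow(15865, Rational(1, 2))) (F = Pow(-63460, Rational(1, 2)) = Mul(2, I, Pow(15865, Rational(1, 2))) ≈ Mul(251.91, I))
v = -21490 (v = Add(Add(3, Mul(-5, 1)), Mul(136, -158)) = Add(Add(3, -5), -21488) = Add(-2, -21488) = -21490)
Mul(v, Pow(F, -1)) = Mul(-21490, Pow(Mul(2, I, Pow(15865, Rational(1, 2))), -1)) = Mul(-21490, Mul(Rational(-1, 31730), I, Pow(15865, Rational(1, 2)))) = Mul(Rational(2149, 3173), I, Pow(15865, Rational(1, 2)))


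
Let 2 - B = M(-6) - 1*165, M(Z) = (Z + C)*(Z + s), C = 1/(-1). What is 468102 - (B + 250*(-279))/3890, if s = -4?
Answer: 1820986433/3890 ≈ 4.6812e+5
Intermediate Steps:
C = -1
M(Z) = (-1 + Z)*(-4 + Z) (M(Z) = (Z - 1)*(Z - 4) = (-1 + Z)*(-4 + Z))
B = 97 (B = 2 - ((4 + (-6)**2 - 5*(-6)) - 1*165) = 2 - ((4 + 36 + 30) - 165) = 2 - (70 - 165) = 2 - 1*(-95) = 2 + 95 = 97)
468102 - (B + 250*(-279))/3890 = 468102 - (97 + 250*(-279))/3890 = 468102 - (97 - 69750)/3890 = 468102 - (-69653)/3890 = 468102 - 1*(-69653/3890) = 468102 + 69653/3890 = 1820986433/3890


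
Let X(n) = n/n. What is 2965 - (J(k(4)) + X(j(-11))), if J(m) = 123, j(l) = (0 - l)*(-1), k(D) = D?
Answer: 2841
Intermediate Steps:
j(l) = l (j(l) = -l*(-1) = l)
X(n) = 1
2965 - (J(k(4)) + X(j(-11))) = 2965 - (123 + 1) = 2965 - 1*124 = 2965 - 124 = 2841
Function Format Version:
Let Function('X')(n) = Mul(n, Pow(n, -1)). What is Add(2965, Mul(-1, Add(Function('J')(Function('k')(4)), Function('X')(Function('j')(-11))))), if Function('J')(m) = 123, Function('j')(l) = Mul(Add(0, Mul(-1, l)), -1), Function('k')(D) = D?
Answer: 2841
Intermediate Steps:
Function('j')(l) = l (Function('j')(l) = Mul(Mul(-1, l), -1) = l)
Function('X')(n) = 1
Add(2965, Mul(-1, Add(Function('J')(Function('k')(4)), Function('X')(Function('j')(-11))))) = Add(2965, Mul(-1, Add(123, 1))) = Add(2965, Mul(-1, 124)) = Add(2965, -124) = 2841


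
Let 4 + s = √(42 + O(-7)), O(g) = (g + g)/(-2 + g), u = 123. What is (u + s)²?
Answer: 127841/9 + 3332*√2/3 ≈ 15775.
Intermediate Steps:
O(g) = 2*g/(-2 + g) (O(g) = (2*g)/(-2 + g) = 2*g/(-2 + g))
s = -4 + 14*√2/3 (s = -4 + √(42 + 2*(-7)/(-2 - 7)) = -4 + √(42 + 2*(-7)/(-9)) = -4 + √(42 + 2*(-7)*(-⅑)) = -4 + √(42 + 14/9) = -4 + √(392/9) = -4 + 14*√2/3 ≈ 2.5997)
(u + s)² = (123 + (-4 + 14*√2/3))² = (119 + 14*√2/3)²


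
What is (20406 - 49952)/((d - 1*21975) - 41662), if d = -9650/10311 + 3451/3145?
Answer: 28180014555/60694748456 ≈ 0.46429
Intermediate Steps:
d = 307883/1907535 (d = -9650*1/10311 + 3451*(1/3145) = -9650/10311 + 203/185 = 307883/1907535 ≈ 0.16140)
(20406 - 49952)/((d - 1*21975) - 41662) = (20406 - 49952)/((307883/1907535 - 1*21975) - 41662) = -29546/((307883/1907535 - 21975) - 41662) = -29546/(-41917773742/1907535 - 41662) = -29546/(-121389496912/1907535) = -29546*(-1907535/121389496912) = 28180014555/60694748456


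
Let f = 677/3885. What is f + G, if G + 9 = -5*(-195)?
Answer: 3753587/3885 ≈ 966.17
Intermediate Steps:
G = 966 (G = -9 - 5*(-195) = -9 + 975 = 966)
f = 677/3885 (f = 677*(1/3885) = 677/3885 ≈ 0.17426)
f + G = 677/3885 + 966 = 3753587/3885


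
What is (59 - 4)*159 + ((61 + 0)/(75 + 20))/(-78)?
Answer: 64800389/7410 ≈ 8745.0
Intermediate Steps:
(59 - 4)*159 + ((61 + 0)/(75 + 20))/(-78) = 55*159 + (61/95)*(-1/78) = 8745 + (61*(1/95))*(-1/78) = 8745 + (61/95)*(-1/78) = 8745 - 61/7410 = 64800389/7410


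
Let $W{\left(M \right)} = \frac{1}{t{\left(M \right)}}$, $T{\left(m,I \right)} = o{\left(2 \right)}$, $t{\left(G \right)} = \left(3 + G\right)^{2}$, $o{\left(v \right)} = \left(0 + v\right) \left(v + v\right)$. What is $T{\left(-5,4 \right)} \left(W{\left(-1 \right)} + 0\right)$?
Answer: $2$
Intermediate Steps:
$o{\left(v \right)} = 2 v^{2}$ ($o{\left(v \right)} = v 2 v = 2 v^{2}$)
$T{\left(m,I \right)} = 8$ ($T{\left(m,I \right)} = 2 \cdot 2^{2} = 2 \cdot 4 = 8$)
$W{\left(M \right)} = \frac{1}{\left(3 + M\right)^{2}}$
$T{\left(-5,4 \right)} \left(W{\left(-1 \right)} + 0\right) = 8 \left(\frac{1}{\left(3 - 1\right)^{2}} + 0\right) = 8 \left(\frac{1}{4} + 0\right) = 8 \cdot \frac{1}{4} = 2$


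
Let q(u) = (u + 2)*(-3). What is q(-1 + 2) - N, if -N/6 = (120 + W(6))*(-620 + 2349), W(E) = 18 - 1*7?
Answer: 1358985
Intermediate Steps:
W(E) = 11 (W(E) = 18 - 7 = 11)
q(u) = -6 - 3*u (q(u) = (2 + u)*(-3) = -6 - 3*u)
N = -1358994 (N = -6*(120 + 11)*(-620 + 2349) = -786*1729 = -6*226499 = -1358994)
q(-1 + 2) - N = (-6 - 3*(-1 + 2)) - 1*(-1358994) = (-6 - 3*1) + 1358994 = (-6 - 3) + 1358994 = -9 + 1358994 = 1358985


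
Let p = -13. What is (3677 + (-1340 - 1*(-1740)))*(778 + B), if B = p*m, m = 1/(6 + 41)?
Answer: 149026581/47 ≈ 3.1708e+6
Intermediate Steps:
m = 1/47 ≈ 0.021277
B = -13/47 (B = -13*1/47 = -13/47 ≈ -0.27660)
(3677 + (-1340 - 1*(-1740)))*(778 + B) = (3677 + (-1340 - 1*(-1740)))*(778 - 13/47) = (3677 + (-1340 + 1740))*(36553/47) = (3677 + 400)*(36553/47) = 4077*(36553/47) = 149026581/47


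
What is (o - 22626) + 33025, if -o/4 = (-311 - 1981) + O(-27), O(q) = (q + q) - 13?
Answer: 19835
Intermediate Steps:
O(q) = -13 + 2*q (O(q) = 2*q - 13 = -13 + 2*q)
o = 9436 (o = -4*((-311 - 1981) + (-13 + 2*(-27))) = -4*(-2292 + (-13 - 54)) = -4*(-2292 - 67) = -4*(-2359) = 9436)
(o - 22626) + 33025 = (9436 - 22626) + 33025 = -13190 + 33025 = 19835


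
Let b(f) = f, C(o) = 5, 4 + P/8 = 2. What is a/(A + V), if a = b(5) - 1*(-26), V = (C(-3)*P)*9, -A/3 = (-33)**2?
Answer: -31/3987 ≈ -0.0077753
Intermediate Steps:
P = -16 (P = -32 + 8*2 = -32 + 16 = -16)
A = -3267 (A = -3*(-33)**2 = -3*1089 = -3267)
V = -720 (V = (5*(-16))*9 = -80*9 = -720)
a = 31 (a = 5 - 1*(-26) = 5 + 26 = 31)
a/(A + V) = 31/(-3267 - 720) = 31/(-3987) = 31*(-1/3987) = -31/3987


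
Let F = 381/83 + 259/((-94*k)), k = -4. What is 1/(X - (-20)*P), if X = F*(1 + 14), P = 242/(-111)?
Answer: 3464088/123267025 ≈ 0.028102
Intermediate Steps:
P = -242/111 (P = 242*(-1/111) = -242/111 ≈ -2.1802)
F = 164753/31208 (F = 381/83 + 259/((-94*(-4))) = 381*(1/83) + 259/376 = 381/83 + 259*(1/376) = 381/83 + 259/376 = 164753/31208 ≈ 5.2792)
X = 2471295/31208 (X = 164753*(1 + 14)/31208 = (164753/31208)*15 = 2471295/31208 ≈ 79.188)
1/(X - (-20)*P) = 1/(2471295/31208 - (-20)*(-242)/111) = 1/(2471295/31208 - 1*4840/111) = 1/(2471295/31208 - 4840/111) = 1/(123267025/3464088) = 3464088/123267025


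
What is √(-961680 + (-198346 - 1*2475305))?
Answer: 17*I*√12579 ≈ 1906.7*I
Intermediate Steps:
√(-961680 + (-198346 - 1*2475305)) = √(-961680 + (-198346 - 2475305)) = √(-961680 - 2673651) = √(-3635331) = 17*I*√12579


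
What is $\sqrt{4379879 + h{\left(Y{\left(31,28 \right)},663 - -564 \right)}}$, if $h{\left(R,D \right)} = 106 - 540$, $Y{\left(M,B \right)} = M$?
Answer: $3 \sqrt{486605} \approx 2092.7$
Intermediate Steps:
$h{\left(R,D \right)} = -434$ ($h{\left(R,D \right)} = 106 - 540 = -434$)
$\sqrt{4379879 + h{\left(Y{\left(31,28 \right)},663 - -564 \right)}} = \sqrt{4379879 - 434} = \sqrt{4379445} = 3 \sqrt{486605}$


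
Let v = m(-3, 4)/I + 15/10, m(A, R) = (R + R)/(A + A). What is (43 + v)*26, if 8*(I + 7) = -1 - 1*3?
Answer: 52273/45 ≈ 1161.6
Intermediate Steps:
m(A, R) = R/A (m(A, R) = (2*R)/((2*A)) = (2*R)*(1/(2*A)) = R/A)
I = -15/2 (I = -7 + (-1 - 1*3)/8 = -7 + (-1 - 3)/8 = -7 + (⅛)*(-4) = -7 - ½ = -15/2 ≈ -7.5000)
v = 151/90 (v = (4/(-3))/(-15/2) + 15/10 = (4*(-⅓))*(-2/15) + 15*(⅒) = -4/3*(-2/15) + 3/2 = 8/45 + 3/2 = 151/90 ≈ 1.6778)
(43 + v)*26 = (43 + 151/90)*26 = (4021/90)*26 = 52273/45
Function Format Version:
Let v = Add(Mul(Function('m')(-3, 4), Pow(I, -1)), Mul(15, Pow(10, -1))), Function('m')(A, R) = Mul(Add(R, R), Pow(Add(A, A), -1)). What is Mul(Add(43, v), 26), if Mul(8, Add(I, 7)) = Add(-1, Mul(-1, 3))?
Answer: Rational(52273, 45) ≈ 1161.6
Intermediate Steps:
Function('m')(A, R) = Mul(R, Pow(A, -1)) (Function('m')(A, R) = Mul(Mul(2, R), Pow(Mul(2, A), -1)) = Mul(Mul(2, R), Mul(Rational(1, 2), Pow(A, -1))) = Mul(R, Pow(A, -1)))
I = Rational(-15, 2) (I = Add(-7, Mul(Rational(1, 8), Add(-1, Mul(-1, 3)))) = Add(-7, Mul(Rational(1, 8), Add(-1, -3))) = Add(-7, Mul(Rational(1, 8), -4)) = Add(-7, Rational(-1, 2)) = Rational(-15, 2) ≈ -7.5000)
v = Rational(151, 90) (v = Add(Mul(Mul(4, Pow(-3, -1)), Pow(Rational(-15, 2), -1)), Mul(15, Pow(10, -1))) = Add(Mul(Mul(4, Rational(-1, 3)), Rational(-2, 15)), Mul(15, Rational(1, 10))) = Add(Mul(Rational(-4, 3), Rational(-2, 15)), Rational(3, 2)) = Add(Rational(8, 45), Rational(3, 2)) = Rational(151, 90) ≈ 1.6778)
Mul(Add(43, v), 26) = Mul(Add(43, Rational(151, 90)), 26) = Mul(Rational(4021, 90), 26) = Rational(52273, 45)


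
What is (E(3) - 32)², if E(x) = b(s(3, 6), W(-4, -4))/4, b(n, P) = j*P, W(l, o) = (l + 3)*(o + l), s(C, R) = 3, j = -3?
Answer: 1444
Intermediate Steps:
W(l, o) = (3 + l)*(l + o)
b(n, P) = -3*P
E(x) = -6 (E(x) = -3*((-4)² + 3*(-4) + 3*(-4) - 4*(-4))/4 = -3*(16 - 12 - 12 + 16)*(¼) = -3*8*(¼) = -24*¼ = -6)
(E(3) - 32)² = (-6 - 32)² = (-38)² = 1444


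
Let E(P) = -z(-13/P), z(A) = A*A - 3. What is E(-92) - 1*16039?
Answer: -135728873/8464 ≈ -16036.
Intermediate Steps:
z(A) = -3 + A**2 (z(A) = A**2 - 3 = -3 + A**2)
E(P) = 3 - 169/P**2 (E(P) = -(-3 + (-13/P)**2) = -(-3 + 169/P**2) = 3 - 169/P**2)
E(-92) - 1*16039 = (3 - 169/(-92)**2) - 1*16039 = (3 - 169*1/8464) - 16039 = (3 - 169/8464) - 16039 = 25223/8464 - 16039 = -135728873/8464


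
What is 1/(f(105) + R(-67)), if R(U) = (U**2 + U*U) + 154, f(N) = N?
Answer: 1/9237 ≈ 0.00010826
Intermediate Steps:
R(U) = 154 + 2*U**2 (R(U) = (U**2 + U**2) + 154 = 2*U**2 + 154 = 154 + 2*U**2)
1/(f(105) + R(-67)) = 1/(105 + (154 + 2*(-67)**2)) = 1/(105 + (154 + 2*4489)) = 1/(105 + (154 + 8978)) = 1/(105 + 9132) = 1/9237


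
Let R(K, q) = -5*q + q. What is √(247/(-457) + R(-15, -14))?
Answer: √11582665/457 ≈ 7.4471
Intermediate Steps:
R(K, q) = -4*q
√(247/(-457) + R(-15, -14)) = √(247/(-457) - 4*(-14)) = √(247*(-1/457) + 56) = √(-247/457 + 56) = √(25345/457) = √11582665/457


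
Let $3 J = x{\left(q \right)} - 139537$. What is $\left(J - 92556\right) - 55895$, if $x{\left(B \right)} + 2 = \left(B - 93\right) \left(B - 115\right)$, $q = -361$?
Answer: $- \frac{368788}{3} \approx -1.2293 \cdot 10^{5}$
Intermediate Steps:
$x{\left(B \right)} = -2 + \left(-115 + B\right) \left(-93 + B\right)$ ($x{\left(B \right)} = -2 + \left(B - 93\right) \left(B - 115\right) = -2 + \left(-93 + B\right) \left(-115 + B\right) = -2 + \left(-115 + B\right) \left(-93 + B\right)$)
$J = \frac{76565}{3}$ ($J = \frac{\left(10693 + \left(-361\right)^{2} - -75088\right) - 139537}{3} = \frac{\left(10693 + 130321 + 75088\right) - 139537}{3} = \frac{216102 - 139537}{3} = \frac{1}{3} \cdot 76565 = \frac{76565}{3} \approx 25522.0$)
$\left(J - 92556\right) - 55895 = \left(\frac{76565}{3} - 92556\right) - 55895 = - \frac{201103}{3} - 55895 = - \frac{368788}{3}$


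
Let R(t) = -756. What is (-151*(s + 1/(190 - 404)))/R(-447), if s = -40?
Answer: -184673/23112 ≈ -7.9903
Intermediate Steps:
(-151*(s + 1/(190 - 404)))/R(-447) = -151*(-40 + 1/(190 - 404))/(-756) = -151*(-40 + 1/(-214))*(-1/756) = -151*(-40 - 1/214)*(-1/756) = -151*(-8561/214)*(-1/756) = (1292711/214)*(-1/756) = -184673/23112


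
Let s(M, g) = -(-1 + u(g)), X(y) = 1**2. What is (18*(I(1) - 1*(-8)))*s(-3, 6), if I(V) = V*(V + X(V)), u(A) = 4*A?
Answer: -4140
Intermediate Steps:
X(y) = 1
I(V) = V*(1 + V) (I(V) = V*(V + 1) = V*(1 + V))
s(M, g) = 1 - 4*g (s(M, g) = -(-1 + 4*g) = 1 - 4*g)
(18*(I(1) - 1*(-8)))*s(-3, 6) = (18*(1*(1 + 1) - 1*(-8)))*(1 - 4*6) = (18*(1*2 + 8))*(1 - 24) = (18*(2 + 8))*(-23) = (18*10)*(-23) = 180*(-23) = -4140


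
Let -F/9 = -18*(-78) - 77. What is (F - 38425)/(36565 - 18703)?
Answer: -25184/8931 ≈ -2.8198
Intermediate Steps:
F = -11943 (F = -9*(-18*(-78) - 77) = -9*(1404 - 77) = -9*1327 = -11943)
(F - 38425)/(36565 - 18703) = (-11943 - 38425)/(36565 - 18703) = -50368/17862 = -50368*1/17862 = -25184/8931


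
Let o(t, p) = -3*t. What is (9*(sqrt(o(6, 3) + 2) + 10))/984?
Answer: 15/164 + 3*I/82 ≈ 0.091463 + 0.036585*I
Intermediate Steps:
(9*(sqrt(o(6, 3) + 2) + 10))/984 = (9*(sqrt(-3*6 + 2) + 10))/984 = (9*(sqrt(-18 + 2) + 10))*(1/984) = (9*(sqrt(-16) + 10))*(1/984) = (9*(4*I + 10))*(1/984) = (9*(10 + 4*I))*(1/984) = (90 + 36*I)*(1/984) = 15/164 + 3*I/82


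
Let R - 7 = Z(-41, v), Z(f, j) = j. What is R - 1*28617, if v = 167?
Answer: -28443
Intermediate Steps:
R = 174 (R = 7 + 167 = 174)
R - 1*28617 = 174 - 1*28617 = 174 - 28617 = -28443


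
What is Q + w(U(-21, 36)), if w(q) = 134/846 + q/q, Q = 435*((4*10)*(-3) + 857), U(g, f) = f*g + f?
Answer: 135612175/423 ≈ 3.2060e+5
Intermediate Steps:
U(g, f) = f + f*g
Q = 320595 (Q = 435*(40*(-3) + 857) = 435*(-120 + 857) = 435*737 = 320595)
w(q) = 490/423 (w(q) = 134*(1/846) + 1 = 67/423 + 1 = 490/423)
Q + w(U(-21, 36)) = 320595 + 490/423 = 135612175/423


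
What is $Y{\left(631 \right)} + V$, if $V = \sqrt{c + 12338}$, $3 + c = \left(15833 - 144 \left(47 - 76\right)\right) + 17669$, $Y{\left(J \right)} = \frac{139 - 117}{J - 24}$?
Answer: $\frac{22}{607} + 3 \sqrt{5557} \approx 223.67$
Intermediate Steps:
$Y{\left(J \right)} = \frac{22}{-24 + J}$
$c = 37675$ ($c = -3 + \left(\left(15833 - 144 \left(47 - 76\right)\right) + 17669\right) = -3 + \left(\left(15833 - -4176\right) + 17669\right) = -3 + \left(\left(15833 + 4176\right) + 17669\right) = -3 + \left(20009 + 17669\right) = -3 + 37678 = 37675$)
$V = 3 \sqrt{5557}$ ($V = \sqrt{37675 + 12338} = \sqrt{50013} = 3 \sqrt{5557} \approx 223.64$)
$Y{\left(631 \right)} + V = \frac{22}{-24 + 631} + 3 \sqrt{5557} = \frac{22}{607} + 3 \sqrt{5557}$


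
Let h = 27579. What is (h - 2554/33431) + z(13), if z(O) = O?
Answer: 922425598/33431 ≈ 27592.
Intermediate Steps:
(h - 2554/33431) + z(13) = (27579 - 2554/33431) + 13 = 921990995/33431 + 13 = 922425598/33431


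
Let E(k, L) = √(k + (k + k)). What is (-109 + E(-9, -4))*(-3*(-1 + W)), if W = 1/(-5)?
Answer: -1962/5 + 54*I*√3/5 ≈ -392.4 + 18.706*I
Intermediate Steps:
W = -⅕ ≈ -0.20000
E(k, L) = √3*√k (E(k, L) = √(k + 2*k) = √(3*k) = √3*√k)
(-109 + E(-9, -4))*(-3*(-1 + W)) = (-109 + √3*√(-9))*(-3*(-1 - ⅕)) = (-109 + √3*(3*I))*(-3*(-6/5)) = (-109 + 3*I*√3)*(18/5) = -1962/5 + 54*I*√3/5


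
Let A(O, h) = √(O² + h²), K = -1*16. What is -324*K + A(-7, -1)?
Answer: 5184 + 5*√2 ≈ 5191.1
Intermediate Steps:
K = -16
-324*K + A(-7, -1) = -324*(-16) + √((-7)² + (-1)²) = -36*(-144) + √(49 + 1) = 5184 + √50 = 5184 + 5*√2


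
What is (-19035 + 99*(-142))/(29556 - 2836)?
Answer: -33093/26720 ≈ -1.2385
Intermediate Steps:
(-19035 + 99*(-142))/(29556 - 2836) = (-19035 - 14058)/26720 = -33093*1/26720 = -33093/26720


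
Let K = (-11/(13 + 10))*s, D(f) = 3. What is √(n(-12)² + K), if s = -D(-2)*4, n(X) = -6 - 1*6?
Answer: 2*√19803/23 ≈ 12.237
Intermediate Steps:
n(X) = -12 (n(X) = -6 - 6 = -12)
s = -12 (s = -1*3*4 = -3*4 = -12)
K = 132/23 (K = -11/(13 + 10)*(-12) = -11/23*(-12) = 132/23 ≈ 5.7391)
√(n(-12)² + K) = √((-12)² + 132/23) = √(144 + 132/23) = √(3444/23) = 2*√19803/23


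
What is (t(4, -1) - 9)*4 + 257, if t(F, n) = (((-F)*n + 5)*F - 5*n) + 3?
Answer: 397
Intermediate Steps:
t(F, n) = 3 - 5*n + F*(5 - F*n) (t(F, n) = ((-F*n + 5)*F - 5*n) + 3 = ((5 - F*n)*F - 5*n) + 3 = (F*(5 - F*n) - 5*n) + 3 = (-5*n + F*(5 - F*n)) + 3 = 3 - 5*n + F*(5 - F*n))
(t(4, -1) - 9)*4 + 257 = ((3 - 5*(-1) + 5*4 - 1*(-1)*4²) - 9)*4 + 257 = ((3 + 5 + 20 - 1*(-1)*16) - 9)*4 + 257 = ((3 + 5 + 20 + 16) - 9)*4 + 257 = (44 - 9)*4 + 257 = 35*4 + 257 = 140 + 257 = 397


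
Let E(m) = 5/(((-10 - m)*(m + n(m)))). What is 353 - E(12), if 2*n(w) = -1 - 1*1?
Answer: 85431/242 ≈ 353.02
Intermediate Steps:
n(w) = -1 (n(w) = (-1 - 1*1)/2 = (-1 - 1)/2 = (½)*(-2) = -1)
E(m) = 5/((-1 + m)*(-10 - m)) (E(m) = 5/(((-10 - m)*(m - 1))) = 5/(((-10 - m)*(-1 + m))) = 5/(((-1 + m)*(-10 - m))) = 5*(1/((-1 + m)*(-10 - m))) = 5/((-1 + m)*(-10 - m)))
353 - E(12) = 353 - (-5)/(-10 + 12² + 9*12) = 353 - (-5)/(-10 + 144 + 108) = 353 - (-5)/242 = 353 - 1*(-5/242) = 353 + 5/242 = 85431/242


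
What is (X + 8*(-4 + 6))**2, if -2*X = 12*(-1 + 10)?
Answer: 1444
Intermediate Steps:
X = -54 (X = -6*(-1 + 10) = -6*9 = -1/2*108 = -54)
(X + 8*(-4 + 6))**2 = (-54 + 8*(-4 + 6))**2 = (-54 + 8*2)**2 = (-54 + 16)**2 = (-38)**2 = 1444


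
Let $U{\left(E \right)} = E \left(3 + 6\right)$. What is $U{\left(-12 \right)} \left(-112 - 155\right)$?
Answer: $28836$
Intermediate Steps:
$U{\left(E \right)} = 9 E$ ($U{\left(E \right)} = E 9 = 9 E$)
$U{\left(-12 \right)} \left(-112 - 155\right) = 9 \left(-12\right) \left(-112 - 155\right) = \left(-108\right) \left(-267\right) = 28836$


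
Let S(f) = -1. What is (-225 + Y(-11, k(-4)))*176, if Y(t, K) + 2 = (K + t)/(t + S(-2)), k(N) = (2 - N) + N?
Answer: -39820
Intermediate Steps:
k(N) = 2
Y(t, K) = -2 + (K + t)/(-1 + t) (Y(t, K) = -2 + (K + t)/(t - 1) = -2 + (K + t)/(-1 + t))
(-225 + Y(-11, k(-4)))*176 = (-225 + (2 + 2 - 1*(-11))/(-1 - 11))*176 = (-225 + (2 + 2 + 11)/(-12))*176 = (-225 - 1/12*15)*176 = (-225 - 5/4)*176 = -905/4*176 = -39820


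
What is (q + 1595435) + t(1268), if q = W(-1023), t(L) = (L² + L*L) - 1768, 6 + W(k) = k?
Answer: 4808286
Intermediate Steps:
W(k) = -6 + k
t(L) = -1768 + 2*L² (t(L) = (L² + L²) - 1768 = 2*L² - 1768 = -1768 + 2*L²)
q = -1029 (q = -6 - 1023 = -1029)
(q + 1595435) + t(1268) = (-1029 + 1595435) + (-1768 + 2*1268²) = 1594406 + (-1768 + 2*1607824) = 1594406 + (-1768 + 3215648) = 1594406 + 3213880 = 4808286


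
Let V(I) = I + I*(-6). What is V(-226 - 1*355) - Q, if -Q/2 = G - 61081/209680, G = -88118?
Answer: -18172083121/104840 ≈ -1.7333e+5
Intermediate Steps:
V(I) = -5*I (V(I) = I - 6*I = -5*I)
Q = 18476643321/104840 (Q = -2*(-88118 - 61081/209680) = -2*(-18476643321/209680) = 18476643321/104840 ≈ 1.7624e+5)
V(-226 - 1*355) - Q = -5*(-226 - 1*355) - 1*18476643321/104840 = -5*(-226 - 355) - 18476643321/104840 = -5*(-581) - 18476643321/104840 = 2905 - 18476643321/104840 = -18172083121/104840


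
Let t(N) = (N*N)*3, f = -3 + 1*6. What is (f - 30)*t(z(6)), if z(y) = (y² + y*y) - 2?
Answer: -396900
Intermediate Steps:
z(y) = -2 + 2*y² (z(y) = (y² + y²) - 2 = 2*y² - 2 = -2 + 2*y²)
f = 3 (f = -3 + 6 = 3)
t(N) = 3*N² (t(N) = N²*3 = 3*N²)
(f - 30)*t(z(6)) = (3 - 30)*(3*(-2 + 2*6²)²) = -81*(-2 + 2*36)² = -81*(-2 + 72)² = -81*70² = -81*4900 = -27*14700 = -396900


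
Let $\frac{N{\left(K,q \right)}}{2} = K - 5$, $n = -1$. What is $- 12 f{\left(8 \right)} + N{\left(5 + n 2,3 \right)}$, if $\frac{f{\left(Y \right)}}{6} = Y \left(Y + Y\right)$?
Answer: $-9220$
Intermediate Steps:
$f{\left(Y \right)} = 12 Y^{2}$ ($f{\left(Y \right)} = 6 Y \left(Y + Y\right) = 6 Y 2 Y = 6 \cdot 2 Y^{2} = 12 Y^{2}$)
$N{\left(K,q \right)} = -10 + 2 K$ ($N{\left(K,q \right)} = 2 \left(K - 5\right) = 2 \left(-5 + K\right) = -10 + 2 K$)
$- 12 f{\left(8 \right)} + N{\left(5 + n 2,3 \right)} = - 12 \cdot 12 \cdot 8^{2} - \left(10 - 2 \left(5 - 2\right)\right) = - 12 \cdot 12 \cdot 64 - \left(10 - 2 \left(5 - 2\right)\right) = \left(-12\right) 768 + \left(-10 + 2 \cdot 3\right) = -9216 + \left(-10 + 6\right) = -9216 - 4 = -9220$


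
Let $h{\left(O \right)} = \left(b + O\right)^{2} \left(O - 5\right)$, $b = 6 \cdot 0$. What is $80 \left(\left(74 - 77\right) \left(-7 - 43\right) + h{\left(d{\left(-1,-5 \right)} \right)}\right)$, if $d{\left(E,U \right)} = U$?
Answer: $-8000$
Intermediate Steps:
$b = 0$
$h{\left(O \right)} = O^{2} \left(-5 + O\right)$ ($h{\left(O \right)} = \left(0 + O\right)^{2} \left(O - 5\right) = O^{2} \left(-5 + O\right)$)
$80 \left(\left(74 - 77\right) \left(-7 - 43\right) + h{\left(d{\left(-1,-5 \right)} \right)}\right) = 80 \left(\left(74 - 77\right) \left(-7 - 43\right) + \left(-5\right)^{2} \left(-5 - 5\right)\right) = 80 \left(\left(-3\right) \left(-50\right) + 25 \left(-10\right)\right) = 80 \left(150 - 250\right) = 80 \left(-100\right) = -8000$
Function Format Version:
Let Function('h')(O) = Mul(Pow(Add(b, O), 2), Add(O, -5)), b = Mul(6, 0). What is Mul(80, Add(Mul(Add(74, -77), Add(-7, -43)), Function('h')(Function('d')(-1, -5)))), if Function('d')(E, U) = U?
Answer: -8000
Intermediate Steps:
b = 0
Function('h')(O) = Mul(Pow(O, 2), Add(-5, O)) (Function('h')(O) = Mul(Pow(Add(0, O), 2), Add(O, -5)) = Mul(Pow(O, 2), Add(-5, O)))
Mul(80, Add(Mul(Add(74, -77), Add(-7, -43)), Function('h')(Function('d')(-1, -5)))) = Mul(80, Add(Mul(Add(74, -77), Add(-7, -43)), Mul(Pow(-5, 2), Add(-5, -5)))) = Mul(80, Add(Mul(-3, -50), Mul(25, -10))) = Mul(80, Add(150, -250)) = Mul(80, -100) = -8000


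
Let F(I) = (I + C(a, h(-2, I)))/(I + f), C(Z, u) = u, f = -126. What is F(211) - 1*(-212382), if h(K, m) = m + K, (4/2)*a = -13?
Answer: 3610578/17 ≈ 2.1239e+5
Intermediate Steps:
a = -13/2 (a = (1/2)*(-13) = -13/2 ≈ -6.5000)
h(K, m) = K + m
F(I) = (-2 + 2*I)/(-126 + I) (F(I) = (I + (-2 + I))/(I - 126) = (-2 + 2*I)/(-126 + I))
F(211) - 1*(-212382) = 2*(-1 + 211)/(-126 + 211) - 1*(-212382) = 2*210/85 + 212382 = 2*(1/85)*210 + 212382 = 84/17 + 212382 = 3610578/17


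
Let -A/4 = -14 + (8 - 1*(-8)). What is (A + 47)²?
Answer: 1521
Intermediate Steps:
A = -8 (A = -4*(-14 + (8 - 1*(-8))) = -4*(-14 + (8 + 8)) = -4*(-14 + 16) = -4*2 = -8)
(A + 47)² = (-8 + 47)² = 39² = 1521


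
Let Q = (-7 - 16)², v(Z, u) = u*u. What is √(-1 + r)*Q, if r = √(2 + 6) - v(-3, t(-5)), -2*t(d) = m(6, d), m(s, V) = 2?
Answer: 529*√(-2 + 2*√2) ≈ 481.48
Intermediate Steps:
t(d) = -1 (t(d) = -½*2 = -1)
v(Z, u) = u²
r = -1 + 2*√2 (r = √(2 + 6) - 1*(-1)² = √8 - 1*1 = 2*√2 - 1 = -1 + 2*√2 ≈ 1.8284)
Q = 529 (Q = (-23)² = 529)
√(-1 + r)*Q = √(-1 + (-1 + 2*√2))*529 = √(-2 + 2*√2)*529 = 529*√(-2 + 2*√2)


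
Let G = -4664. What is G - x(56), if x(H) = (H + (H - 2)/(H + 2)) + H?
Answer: -138531/29 ≈ -4776.9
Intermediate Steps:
x(H) = 2*H + (-2 + H)/(2 + H) (x(H) = (H + (-2 + H)/(2 + H)) + H = 2*H + (-2 + H)/(2 + H))
G - x(56) = -4664 - (-2 + 2*56**2 + 5*56)/(2 + 56) = -4664 - (-2 + 2*3136 + 280)/58 = -4664 - (-2 + 6272 + 280)/58 = -4664 - 6550/58 = -4664 - 1*3275/29 = -4664 - 3275/29 = -138531/29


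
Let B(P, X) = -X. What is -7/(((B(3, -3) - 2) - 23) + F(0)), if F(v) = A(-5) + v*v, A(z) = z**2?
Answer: -7/3 ≈ -2.3333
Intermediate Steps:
F(v) = 25 + v**2 (F(v) = (-5)**2 + v*v = 25 + v**2)
-7/(((B(3, -3) - 2) - 23) + F(0)) = -7/(((-1*(-3) - 2) - 23) + (25 + 0**2)) = -7/(((3 - 2) - 23) + (25 + 0)) = -7/((1 - 23) + 25) = -7/(-22 + 25) = -7/3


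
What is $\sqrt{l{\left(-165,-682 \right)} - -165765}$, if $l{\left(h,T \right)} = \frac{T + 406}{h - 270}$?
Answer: $\frac{\sqrt{3485222465}}{145} \approx 407.14$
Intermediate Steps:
$l{\left(h,T \right)} = \frac{406 + T}{-270 + h}$
$\sqrt{l{\left(-165,-682 \right)} - -165765} = \sqrt{\frac{406 - 682}{-270 - 165} - -165765} = \sqrt{\frac{1}{-435} \left(-276\right) + 165765} = \sqrt{\left(- \frac{1}{435}\right) \left(-276\right) + 165765} = \sqrt{\frac{92}{145} + 165765} = \sqrt{\frac{24036017}{145}} = \frac{\sqrt{3485222465}}{145}$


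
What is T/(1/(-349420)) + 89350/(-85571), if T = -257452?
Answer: 7697871135557290/85571 ≈ 8.9959e+10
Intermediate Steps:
T/(1/(-349420)) + 89350/(-85571) = -257452/(1/(-349420)) + 89350/(-85571) = -257452/(-1/349420) + 89350*(-1/85571) = -257452*(-349420) - 89350/85571 = 89958877840 - 89350/85571 = 7697871135557290/85571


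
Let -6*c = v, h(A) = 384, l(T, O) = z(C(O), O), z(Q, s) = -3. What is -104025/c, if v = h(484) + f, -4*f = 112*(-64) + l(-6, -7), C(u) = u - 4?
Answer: 2496600/8707 ≈ 286.73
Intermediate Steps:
C(u) = -4 + u
l(T, O) = -3
f = 7171/4 (f = -(112*(-64) - 3)/4 = -(-7168 - 3)/4 = -¼*(-7171) = 7171/4 ≈ 1792.8)
v = 8707/4 (v = 384 + 7171/4 = 8707/4 ≈ 2176.8)
c = -8707/24 (c = -⅙*8707/4 = -8707/24 ≈ -362.79)
-104025/c = -104025/(-8707/24) = -104025*(-24/8707) = 2496600/8707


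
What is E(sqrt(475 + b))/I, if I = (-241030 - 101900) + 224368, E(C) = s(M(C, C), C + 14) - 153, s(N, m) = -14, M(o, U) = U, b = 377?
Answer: 167/118562 ≈ 0.0014085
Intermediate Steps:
E(C) = -167 (E(C) = -14 - 153 = -167)
I = -118562 (I = -342930 + 224368 = -118562)
E(sqrt(475 + b))/I = -167/(-118562) = -167*(-1/118562) = 167/118562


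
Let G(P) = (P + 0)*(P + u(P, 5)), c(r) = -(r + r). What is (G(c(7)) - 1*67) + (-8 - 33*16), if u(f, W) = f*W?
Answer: 573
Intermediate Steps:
c(r) = -2*r
u(f, W) = W*f
G(P) = 6*P² (G(P) = (P + 0)*(P + 5*P) = P*(6*P) = 6*P²)
(G(c(7)) - 1*67) + (-8 - 33*16) = (6*(-2*7)² - 1*67) + (-8 - 33*16) = (6*(-14)² - 67) + (-8 - 528) = (6*196 - 67) - 536 = (1176 - 67) - 536 = 1109 - 536 = 573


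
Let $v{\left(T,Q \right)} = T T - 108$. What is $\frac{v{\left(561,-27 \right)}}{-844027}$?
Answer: $- \frac{314613}{844027} \approx -0.37275$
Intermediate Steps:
$v{\left(T,Q \right)} = -108 + T^{2}$ ($v{\left(T,Q \right)} = T^{2} - 108 = -108 + T^{2}$)
$\frac{v{\left(561,-27 \right)}}{-844027} = \frac{-108 + 561^{2}}{-844027} = \left(-108 + 314721\right) \left(- \frac{1}{844027}\right) = 314613 \left(- \frac{1}{844027}\right) = - \frac{314613}{844027}$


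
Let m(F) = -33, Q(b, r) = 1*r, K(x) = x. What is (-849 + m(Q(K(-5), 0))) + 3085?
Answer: 2203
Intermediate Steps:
Q(b, r) = r
(-849 + m(Q(K(-5), 0))) + 3085 = (-849 - 33) + 3085 = -882 + 3085 = 2203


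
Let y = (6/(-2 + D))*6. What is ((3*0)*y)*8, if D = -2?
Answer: 0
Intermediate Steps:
y = -9 (y = (6/(-2 - 2))*6 = (6/(-4))*6 = (6*(-¼))*6 = -3/2*6 = -9)
((3*0)*y)*8 = ((3*0)*(-9))*8 = (0*(-9))*8 = 0*8 = 0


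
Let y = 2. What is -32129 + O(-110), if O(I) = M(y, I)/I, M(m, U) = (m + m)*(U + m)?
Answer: -1766879/55 ≈ -32125.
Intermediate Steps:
M(m, U) = 2*m*(U + m) (M(m, U) = (2*m)*(U + m) = 2*m*(U + m))
O(I) = (8 + 4*I)/I (O(I) = (2*2*(I + 2))/I = (2*2*(2 + I))/I = (8 + 4*I)/I)
-32129 + O(-110) = -32129 + (4 + 8/(-110)) = -32129 + (4 + 8*(-1/110)) = -32129 + (4 - 4/55) = -32129 + 216/55 = -1766879/55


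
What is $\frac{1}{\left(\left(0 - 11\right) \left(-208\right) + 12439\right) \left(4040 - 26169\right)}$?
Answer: $- \frac{1}{325893783} \approx -3.0685 \cdot 10^{-9}$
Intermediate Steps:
$\frac{1}{\left(\left(0 - 11\right) \left(-208\right) + 12439\right) \left(4040 - 26169\right)} = \frac{1}{\left(\left(-11\right) \left(-208\right) + 12439\right) \left(-22129\right)} = \frac{1}{\left(2288 + 12439\right) \left(-22129\right)} = \frac{1}{14727 \left(-22129\right)} = \frac{1}{-325893783} = - \frac{1}{325893783}$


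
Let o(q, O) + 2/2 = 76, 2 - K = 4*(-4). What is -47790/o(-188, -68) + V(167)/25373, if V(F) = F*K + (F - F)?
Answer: -80823348/126865 ≈ -637.08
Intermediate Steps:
K = 18 (K = 2 - 4*(-4) = 2 - 1*(-16) = 2 + 16 = 18)
o(q, O) = 75 (o(q, O) = -1 + 76 = 75)
V(F) = 18*F (V(F) = F*18 + (F - F) = 18*F + 0 = 18*F)
-47790/o(-188, -68) + V(167)/25373 = -47790/75 + (18*167)/25373 = -47790*1/75 + 3006*(1/25373) = -3186/5 + 3006/25373 = -80823348/126865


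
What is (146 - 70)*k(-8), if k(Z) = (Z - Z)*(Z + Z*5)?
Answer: 0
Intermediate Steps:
k(Z) = 0 (k(Z) = 0*(Z + 5*Z) = 0*(6*Z) = 0)
(146 - 70)*k(-8) = (146 - 70)*0 = 76*0 = 0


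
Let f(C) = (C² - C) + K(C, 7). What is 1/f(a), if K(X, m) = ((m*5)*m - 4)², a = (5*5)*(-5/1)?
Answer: 1/73831 ≈ 1.3544e-5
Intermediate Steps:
a = -125 (a = 25*(-5*1) = 25*(-5) = -125)
K(X, m) = (-4 + 5*m²)² (K(X, m) = ((5*m)*m - 4)² = (5*m² - 4)² = (-4 + 5*m²)²)
f(C) = 58081 + C² - C (f(C) = (C² - C) + (-4 + 5*7²)² = (C² - C) + (-4 + 5*49)² = (C² - C) + (-4 + 245)² = (C² - C) + 241² = (C² - C) + 58081 = 58081 + C² - C)
1/f(a) = 1/(58081 + (-125)² - 1*(-125)) = 1/(58081 + 15625 + 125) = 1/73831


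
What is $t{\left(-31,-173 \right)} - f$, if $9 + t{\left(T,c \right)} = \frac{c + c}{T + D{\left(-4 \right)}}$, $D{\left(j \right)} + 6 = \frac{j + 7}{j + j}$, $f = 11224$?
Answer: $- \frac{3355899}{299} \approx -11224.0$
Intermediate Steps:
$D{\left(j \right)} = -6 + \frac{7 + j}{2 j}$ ($D{\left(j \right)} = -6 + \frac{j + 7}{j + j} = -6 + \frac{7 + j}{2 j}$)
$t{\left(T,c \right)} = -9 + \frac{2 c}{- \frac{51}{8} + T}$ ($t{\left(T,c \right)} = -9 + \frac{c + c}{T + \frac{7 - -44}{2 \left(-4\right)}} = -9 + \frac{2 c}{T + \frac{1}{2} \left(- \frac{1}{4}\right) \left(7 + 44\right)} = -9 + \frac{2 c}{T + \frac{1}{2} \left(- \frac{1}{4}\right) 51} = -9 + \frac{2 c}{T - \frac{51}{8}} = -9 + \frac{2 c}{- \frac{51}{8} + T}$)
$t{\left(-31,-173 \right)} - f = \frac{459 - -2232 + 16 \left(-173\right)}{-51 + 8 \left(-31\right)} - 11224 = \frac{459 + 2232 - 2768}{-51 - 248} - 11224 = \frac{1}{-299} \left(-77\right) - 11224 = \left(- \frac{1}{299}\right) \left(-77\right) - 11224 = \frac{77}{299} - 11224 = - \frac{3355899}{299}$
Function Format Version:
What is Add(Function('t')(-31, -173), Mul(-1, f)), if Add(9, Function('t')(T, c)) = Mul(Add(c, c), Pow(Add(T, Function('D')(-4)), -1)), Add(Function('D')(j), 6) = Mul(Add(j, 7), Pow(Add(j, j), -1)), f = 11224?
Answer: Rational(-3355899, 299) ≈ -11224.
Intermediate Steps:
Function('D')(j) = Add(-6, Mul(Rational(1, 2), Pow(j, -1), Add(7, j))) (Function('D')(j) = Add(-6, Mul(Add(j, 7), Pow(Add(j, j), -1))) = Add(-6, Mul(Add(7, j), Pow(Mul(2, j), -1))) = Add(-6, Mul(Add(7, j), Mul(Rational(1, 2), Pow(j, -1)))) = Add(-6, Mul(Rational(1, 2), Pow(j, -1), Add(7, j))))
Function('t')(T, c) = Add(-9, Mul(2, c, Pow(Add(Rational(-51, 8), T), -1))) (Function('t')(T, c) = Add(-9, Mul(Add(c, c), Pow(Add(T, Mul(Rational(1, 2), Pow(-4, -1), Add(7, Mul(-11, -4)))), -1))) = Add(-9, Mul(Mul(2, c), Pow(Add(T, Mul(Rational(1, 2), Rational(-1, 4), Add(7, 44))), -1))) = Add(-9, Mul(Mul(2, c), Pow(Add(T, Mul(Rational(1, 2), Rational(-1, 4), 51)), -1))) = Add(-9, Mul(Mul(2, c), Pow(Add(T, Rational(-51, 8)), -1))) = Add(-9, Mul(Mul(2, c), Pow(Add(Rational(-51, 8), T), -1))) = Add(-9, Mul(2, c, Pow(Add(Rational(-51, 8), T), -1))))
Add(Function('t')(-31, -173), Mul(-1, f)) = Add(Mul(Pow(Add(-51, Mul(8, -31)), -1), Add(459, Mul(-72, -31), Mul(16, -173))), Mul(-1, 11224)) = Add(Mul(Pow(Add(-51, -248), -1), Add(459, 2232, -2768)), -11224) = Add(Mul(Pow(-299, -1), -77), -11224) = Add(Mul(Rational(-1, 299), -77), -11224) = Add(Rational(77, 299), -11224) = Rational(-3355899, 299)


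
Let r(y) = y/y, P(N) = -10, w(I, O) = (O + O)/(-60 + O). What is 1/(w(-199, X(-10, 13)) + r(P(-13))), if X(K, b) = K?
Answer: 7/9 ≈ 0.77778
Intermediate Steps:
w(I, O) = 2*O/(-60 + O) (w(I, O) = (2*O)/(-60 + O) = 2*O/(-60 + O))
r(y) = 1
1/(w(-199, X(-10, 13)) + r(P(-13))) = 1/(2*(-10)/(-60 - 10) + 1) = 1/(2*(-10)/(-70) + 1) = 1/(2*(-10)*(-1/70) + 1) = 1/(2/7 + 1) = 1/(9/7) = 7/9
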